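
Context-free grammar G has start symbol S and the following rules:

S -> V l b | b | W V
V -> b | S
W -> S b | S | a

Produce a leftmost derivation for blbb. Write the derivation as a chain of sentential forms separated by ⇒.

S⇒WV⇒SV⇒VlbV⇒blbV⇒blbb

S ⇒ WV   [S -> W V]
WV ⇒ SV   [W -> S]
SV ⇒ VlbV   [S -> V l b]
VlbV ⇒ blbV   [V -> b]
blbV ⇒ blbb   [V -> b]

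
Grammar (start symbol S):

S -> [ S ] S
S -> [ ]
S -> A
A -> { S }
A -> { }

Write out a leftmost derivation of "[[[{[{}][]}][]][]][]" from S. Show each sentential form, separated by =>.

S => [S]S => [[S]S]S => [[[S]S]S]S => [[[A]S]S]S => [[[{S}]S]S]S => [[[{[S]S}]S]S]S => [[[{[A]S}]S]S]S => [[[{[{}]S}]S]S]S => [[[{[{}][]}]S]S]S => [[[{[{}][]}][]]S]S => [[[{[{}][]}][]][]]S => [[[{[{}][]}][]][]][]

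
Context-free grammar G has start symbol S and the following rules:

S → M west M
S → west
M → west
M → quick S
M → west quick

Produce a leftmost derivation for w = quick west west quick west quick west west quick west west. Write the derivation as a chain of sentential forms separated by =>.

S => M west M   [S → M west M]
M west M => quick S west M   [M → quick S]
quick S west M => quick M west M west M   [S → M west M]
quick M west M west M => quick west west M west M   [M → west]
quick west west M west M => quick west west quick S west M   [M → quick S]
quick west west quick S west M => quick west west quick M west M west M   [S → M west M]
quick west west quick M west M west M => quick west west quick west quick west M west M   [M → west quick]
quick west west quick west quick west M west M => quick west west quick west quick west west quick west M   [M → west quick]
quick west west quick west quick west west quick west M => quick west west quick west quick west west quick west west   [M → west]

S => M west M => quick S west M => quick M west M west M => quick west west M west M => quick west west quick S west M => quick west west quick M west M west M => quick west west quick west quick west M west M => quick west west quick west quick west west quick west M => quick west west quick west quick west west quick west west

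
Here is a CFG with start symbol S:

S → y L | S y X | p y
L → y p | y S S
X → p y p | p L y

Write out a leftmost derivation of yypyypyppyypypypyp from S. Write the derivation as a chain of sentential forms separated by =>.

S => SyX => SyXyX => yLyXyX => yySSyXyX => yySyXSyXyX => yypyyXSyXyX => yypyypypSyXyX => yypyypyppyyXyX => yypyypyppyypypyX => yypyypyppyypypypyp

S => SyX   [S → S y X]
SyX => SyXyX   [S → S y X]
SyXyX => yLyXyX   [S → y L]
yLyXyX => yySSyXyX   [L → y S S]
yySSyXyX => yySyXSyXyX   [S → S y X]
yySyXSyXyX => yypyyXSyXyX   [S → p y]
yypyyXSyXyX => yypyypypSyXyX   [X → p y p]
yypyypypSyXyX => yypyypyppyyXyX   [S → p y]
yypyypyppyyXyX => yypyypyppyypypyX   [X → p y p]
yypyypyppyypypyX => yypyypyppyypypypyp   [X → p y p]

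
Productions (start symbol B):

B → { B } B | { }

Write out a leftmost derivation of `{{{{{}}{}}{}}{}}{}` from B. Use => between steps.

B=>{B}B=>{{B}B}B=>{{{B}B}B}B=>{{{{B}B}B}B}B=>{{{{{}}B}B}B}B=>{{{{{}}{}}B}B}B=>{{{{{}}{}}{}}B}B=>{{{{{}}{}}{}}{}}B=>{{{{{}}{}}{}}{}}{}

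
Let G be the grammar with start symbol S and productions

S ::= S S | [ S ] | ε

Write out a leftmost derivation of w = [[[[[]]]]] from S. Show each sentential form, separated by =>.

S=>[S]=>[[S]]=>[[[S]]]=>[[[SS]]]=>[[[[S]S]]]=>[[[[SS]S]]]=>[[[[SSS]S]]]=>[[[[[S]SS]S]]]=>[[[[[]SS]S]]]=>[[[[[]S]S]]]=>[[[[[]]S]]]=>[[[[[]]]]]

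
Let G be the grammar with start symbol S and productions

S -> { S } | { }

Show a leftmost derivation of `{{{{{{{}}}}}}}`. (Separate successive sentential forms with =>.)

S => {S}   [S -> { S }]
{S} => {{S}}   [S -> { S }]
{{S}} => {{{S}}}   [S -> { S }]
{{{S}}} => {{{{S}}}}   [S -> { S }]
{{{{S}}}} => {{{{{S}}}}}   [S -> { S }]
{{{{{S}}}}} => {{{{{{S}}}}}}   [S -> { S }]
{{{{{{S}}}}}} => {{{{{{{}}}}}}}   [S -> { }]

S=>{S}=>{{S}}=>{{{S}}}=>{{{{S}}}}=>{{{{{S}}}}}=>{{{{{{S}}}}}}=>{{{{{{{}}}}}}}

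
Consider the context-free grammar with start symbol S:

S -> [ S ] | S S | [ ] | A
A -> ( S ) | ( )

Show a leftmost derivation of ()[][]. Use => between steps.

S => SS   [S -> S S]
SS => SSS   [S -> S S]
SSS => ASS   [S -> A]
ASS => ()SS   [A -> ( )]
()SS => ()[]S   [S -> [ ]]
()[]S => ()[][]   [S -> [ ]]

S=>SS=>SSS=>ASS=>()SS=>()[]S=>()[][]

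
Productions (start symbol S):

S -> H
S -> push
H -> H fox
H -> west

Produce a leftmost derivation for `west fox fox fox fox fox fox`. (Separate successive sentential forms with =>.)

S => H => H fox => H fox fox => H fox fox fox => H fox fox fox fox => H fox fox fox fox fox => H fox fox fox fox fox fox => west fox fox fox fox fox fox

S => H   [S -> H]
H => H fox   [H -> H fox]
H fox => H fox fox   [H -> H fox]
H fox fox => H fox fox fox   [H -> H fox]
H fox fox fox => H fox fox fox fox   [H -> H fox]
H fox fox fox fox => H fox fox fox fox fox   [H -> H fox]
H fox fox fox fox fox => H fox fox fox fox fox fox   [H -> H fox]
H fox fox fox fox fox fox => west fox fox fox fox fox fox   [H -> west]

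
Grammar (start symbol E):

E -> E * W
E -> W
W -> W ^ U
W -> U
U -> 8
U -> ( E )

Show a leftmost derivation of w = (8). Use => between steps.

E=>W=>U=>(E)=>(W)=>(U)=>(8)

E => W   [E -> W]
W => U   [W -> U]
U => (E)   [U -> ( E )]
(E) => (W)   [E -> W]
(W) => (U)   [W -> U]
(U) => (8)   [U -> 8]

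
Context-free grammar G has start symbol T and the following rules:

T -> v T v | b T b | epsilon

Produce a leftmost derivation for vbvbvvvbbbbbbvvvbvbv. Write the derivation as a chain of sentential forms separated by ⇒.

T ⇒ vTv   [T -> v T v]
vTv ⇒ vbTbv   [T -> b T b]
vbTbv ⇒ vbvTvbv   [T -> v T v]
vbvTvbv ⇒ vbvbTbvbv   [T -> b T b]
vbvbTbvbv ⇒ vbvbvTvbvbv   [T -> v T v]
vbvbvTvbvbv ⇒ vbvbvvTvvbvbv   [T -> v T v]
vbvbvvTvvbvbv ⇒ vbvbvvvTvvvbvbv   [T -> v T v]
vbvbvvvTvvvbvbv ⇒ vbvbvvvbTbvvvbvbv   [T -> b T b]
vbvbvvvbTbvvvbvbv ⇒ vbvbvvvbbTbbvvvbvbv   [T -> b T b]
vbvbvvvbbTbbvvvbvbv ⇒ vbvbvvvbbbTbbbvvvbvbv   [T -> b T b]
vbvbvvvbbbTbbbvvvbvbv ⇒ vbvbvvvbbbbbbvvvbvbv   [T -> epsilon]

T⇒vTv⇒vbTbv⇒vbvTvbv⇒vbvbTbvbv⇒vbvbvTvbvbv⇒vbvbvvTvvbvbv⇒vbvbvvvTvvvbvbv⇒vbvbvvvbTbvvvbvbv⇒vbvbvvvbbTbbvvvbvbv⇒vbvbvvvbbbTbbbvvvbvbv⇒vbvbvvvbbbbbbvvvbvbv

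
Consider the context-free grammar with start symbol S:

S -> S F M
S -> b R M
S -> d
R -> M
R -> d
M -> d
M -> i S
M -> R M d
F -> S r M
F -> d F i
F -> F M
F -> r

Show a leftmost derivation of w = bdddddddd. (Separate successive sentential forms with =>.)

S => bRM => bdM => bdRMd => bddMd => bddRMdd => bddMMdd => bddRMdMdd => bdddMdMdd => bdddddMdd => bdddddddd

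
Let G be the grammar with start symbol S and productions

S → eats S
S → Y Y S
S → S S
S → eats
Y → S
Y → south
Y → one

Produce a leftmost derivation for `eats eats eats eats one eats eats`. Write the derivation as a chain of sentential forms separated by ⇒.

S ⇒ S S ⇒ Y Y S S ⇒ S Y S S ⇒ S S Y S S ⇒ S S S Y S S ⇒ eats S S S Y S S ⇒ eats eats S S Y S S ⇒ eats eats eats S Y S S ⇒ eats eats eats eats Y S S ⇒ eats eats eats eats one S S ⇒ eats eats eats eats one eats S ⇒ eats eats eats eats one eats eats

S ⇒ S S   [S → S S]
S S ⇒ Y Y S S   [S → Y Y S]
Y Y S S ⇒ S Y S S   [Y → S]
S Y S S ⇒ S S Y S S   [S → S S]
S S Y S S ⇒ S S S Y S S   [S → S S]
S S S Y S S ⇒ eats S S S Y S S   [S → eats S]
eats S S S Y S S ⇒ eats eats S S Y S S   [S → eats]
eats eats S S Y S S ⇒ eats eats eats S Y S S   [S → eats]
eats eats eats S Y S S ⇒ eats eats eats eats Y S S   [S → eats]
eats eats eats eats Y S S ⇒ eats eats eats eats one S S   [Y → one]
eats eats eats eats one S S ⇒ eats eats eats eats one eats S   [S → eats]
eats eats eats eats one eats S ⇒ eats eats eats eats one eats eats   [S → eats]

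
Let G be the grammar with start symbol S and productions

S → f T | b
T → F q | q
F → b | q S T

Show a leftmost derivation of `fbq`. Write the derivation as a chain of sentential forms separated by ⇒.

S ⇒ fT ⇒ fFq ⇒ fbq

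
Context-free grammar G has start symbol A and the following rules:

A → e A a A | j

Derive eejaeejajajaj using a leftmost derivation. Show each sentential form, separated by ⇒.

A ⇒ eAaA   [A → e A a A]
eAaA ⇒ eeAaAaA   [A → e A a A]
eeAaAaA ⇒ eejaAaA   [A → j]
eejaAaA ⇒ eejaeAaAaA   [A → e A a A]
eejaeAaAaA ⇒ eejaeeAaAaAaA   [A → e A a A]
eejaeeAaAaAaA ⇒ eejaeejaAaAaA   [A → j]
eejaeejaAaAaA ⇒ eejaeejajaAaA   [A → j]
eejaeejajaAaA ⇒ eejaeejajajaA   [A → j]
eejaeejajajaA ⇒ eejaeejajajaj   [A → j]

A⇒eAaA⇒eeAaAaA⇒eejaAaA⇒eejaeAaAaA⇒eejaeeAaAaAaA⇒eejaeejaAaAaA⇒eejaeejajaAaA⇒eejaeejajajaA⇒eejaeejajajaj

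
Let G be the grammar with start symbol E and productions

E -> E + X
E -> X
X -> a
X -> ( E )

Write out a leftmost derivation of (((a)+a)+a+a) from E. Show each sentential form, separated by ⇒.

E ⇒ X ⇒ (E) ⇒ (E+X) ⇒ (E+X+X) ⇒ (X+X+X) ⇒ ((E)+X+X) ⇒ ((E+X)+X+X) ⇒ ((X+X)+X+X) ⇒ (((E)+X)+X+X) ⇒ (((X)+X)+X+X) ⇒ (((a)+X)+X+X) ⇒ (((a)+a)+X+X) ⇒ (((a)+a)+a+X) ⇒ (((a)+a)+a+a)

E ⇒ X   [E -> X]
X ⇒ (E)   [X -> ( E )]
(E) ⇒ (E+X)   [E -> E + X]
(E+X) ⇒ (E+X+X)   [E -> E + X]
(E+X+X) ⇒ (X+X+X)   [E -> X]
(X+X+X) ⇒ ((E)+X+X)   [X -> ( E )]
((E)+X+X) ⇒ ((E+X)+X+X)   [E -> E + X]
((E+X)+X+X) ⇒ ((X+X)+X+X)   [E -> X]
((X+X)+X+X) ⇒ (((E)+X)+X+X)   [X -> ( E )]
(((E)+X)+X+X) ⇒ (((X)+X)+X+X)   [E -> X]
(((X)+X)+X+X) ⇒ (((a)+X)+X+X)   [X -> a]
(((a)+X)+X+X) ⇒ (((a)+a)+X+X)   [X -> a]
(((a)+a)+X+X) ⇒ (((a)+a)+a+X)   [X -> a]
(((a)+a)+a+X) ⇒ (((a)+a)+a+a)   [X -> a]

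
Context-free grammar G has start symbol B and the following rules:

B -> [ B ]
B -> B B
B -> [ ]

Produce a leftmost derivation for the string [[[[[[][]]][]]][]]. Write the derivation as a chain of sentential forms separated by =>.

B=>[B]=>[BB]=>[[B]B]=>[[[B]]B]=>[[[BB]]B]=>[[[[B]B]]B]=>[[[[[B]]B]]B]=>[[[[[BB]]B]]B]=>[[[[[[]B]]B]]B]=>[[[[[[][]]]B]]B]=>[[[[[[][]]][]]]B]=>[[[[[[][]]][]]][]]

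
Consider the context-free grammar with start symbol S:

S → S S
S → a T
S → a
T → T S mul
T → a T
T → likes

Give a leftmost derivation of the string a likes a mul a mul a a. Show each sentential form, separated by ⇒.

S ⇒ S S   [S → S S]
S S ⇒ S S S   [S → S S]
S S S ⇒ a T S S   [S → a T]
a T S S ⇒ a T S mul S S   [T → T S mul]
a T S mul S S ⇒ a T S mul S mul S S   [T → T S mul]
a T S mul S mul S S ⇒ a likes S mul S mul S S   [T → likes]
a likes S mul S mul S S ⇒ a likes a mul S mul S S   [S → a]
a likes a mul S mul S S ⇒ a likes a mul a mul S S   [S → a]
a likes a mul a mul S S ⇒ a likes a mul a mul a S   [S → a]
a likes a mul a mul a S ⇒ a likes a mul a mul a a   [S → a]

S ⇒ S S ⇒ S S S ⇒ a T S S ⇒ a T S mul S S ⇒ a T S mul S mul S S ⇒ a likes S mul S mul S S ⇒ a likes a mul S mul S S ⇒ a likes a mul a mul S S ⇒ a likes a mul a mul a S ⇒ a likes a mul a mul a a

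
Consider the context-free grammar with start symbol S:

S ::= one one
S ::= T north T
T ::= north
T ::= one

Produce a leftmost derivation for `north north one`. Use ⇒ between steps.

S ⇒ T north T ⇒ north north T ⇒ north north one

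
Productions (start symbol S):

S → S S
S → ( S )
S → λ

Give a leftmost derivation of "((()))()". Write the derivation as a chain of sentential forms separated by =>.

S => SS => SSS => (S)SS => ((S))SS => (((S)))SS => ((()))SS => ((()))S => ((()))(S) => ((()))()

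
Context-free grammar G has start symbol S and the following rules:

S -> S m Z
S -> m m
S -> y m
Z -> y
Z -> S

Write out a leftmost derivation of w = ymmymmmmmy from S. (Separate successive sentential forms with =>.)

S => SmZ   [S -> S m Z]
SmZ => SmZmZ   [S -> S m Z]
SmZmZ => SmZmZmZ   [S -> S m Z]
SmZmZmZ => ymmZmZmZ   [S -> y m]
ymmZmZmZ => ymmSmZmZ   [Z -> S]
ymmSmZmZ => ymmymmZmZ   [S -> y m]
ymmymmZmZ => ymmymmSmZ   [Z -> S]
ymmymmSmZ => ymmymmmmmZ   [S -> m m]
ymmymmmmmZ => ymmymmmmmy   [Z -> y]

S => SmZ => SmZmZ => SmZmZmZ => ymmZmZmZ => ymmSmZmZ => ymmymmZmZ => ymmymmSmZ => ymmymmmmmZ => ymmymmmmmy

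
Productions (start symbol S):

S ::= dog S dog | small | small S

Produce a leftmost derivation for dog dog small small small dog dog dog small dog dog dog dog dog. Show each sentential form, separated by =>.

S => dog S dog => dog dog S dog dog => dog dog small S dog dog => dog dog small small S dog dog => dog dog small small small S dog dog => dog dog small small small dog S dog dog dog => dog dog small small small dog dog S dog dog dog dog => dog dog small small small dog dog dog S dog dog dog dog dog => dog dog small small small dog dog dog small dog dog dog dog dog

S => dog S dog   [S ::= dog S dog]
dog S dog => dog dog S dog dog   [S ::= dog S dog]
dog dog S dog dog => dog dog small S dog dog   [S ::= small S]
dog dog small S dog dog => dog dog small small S dog dog   [S ::= small S]
dog dog small small S dog dog => dog dog small small small S dog dog   [S ::= small S]
dog dog small small small S dog dog => dog dog small small small dog S dog dog dog   [S ::= dog S dog]
dog dog small small small dog S dog dog dog => dog dog small small small dog dog S dog dog dog dog   [S ::= dog S dog]
dog dog small small small dog dog S dog dog dog dog => dog dog small small small dog dog dog S dog dog dog dog dog   [S ::= dog S dog]
dog dog small small small dog dog dog S dog dog dog dog dog => dog dog small small small dog dog dog small dog dog dog dog dog   [S ::= small]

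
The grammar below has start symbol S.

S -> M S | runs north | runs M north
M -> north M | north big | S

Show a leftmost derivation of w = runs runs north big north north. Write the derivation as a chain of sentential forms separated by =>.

S => runs M north => runs S north => runs runs M north north => runs runs north big north north

S => runs M north   [S -> runs M north]
runs M north => runs S north   [M -> S]
runs S north => runs runs M north north   [S -> runs M north]
runs runs M north north => runs runs north big north north   [M -> north big]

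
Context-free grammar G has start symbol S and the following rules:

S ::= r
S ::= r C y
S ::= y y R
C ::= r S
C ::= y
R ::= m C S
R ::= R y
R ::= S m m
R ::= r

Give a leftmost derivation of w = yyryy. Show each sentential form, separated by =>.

S => yyR => yyRy => yyRyy => yyryy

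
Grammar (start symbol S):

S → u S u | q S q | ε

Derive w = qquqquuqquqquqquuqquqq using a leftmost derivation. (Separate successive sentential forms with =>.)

S => qSq => qqSqq => qquSuqq => qquqSquqq => qquqqSqquqq => qquqquSuqquqq => qquqquuSuuqquqq => qquqquuqSquuqquqq => qquqquuqqSqquuqquqq => qquqquuqquSuqquuqquqq => qquqquuqquqSquqquuqquqq => qquqquuqquqquqquuqquqq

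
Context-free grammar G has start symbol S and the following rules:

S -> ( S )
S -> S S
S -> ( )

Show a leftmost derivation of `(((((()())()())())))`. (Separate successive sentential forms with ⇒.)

S ⇒ (S)   [S -> ( S )]
(S) ⇒ ((S))   [S -> ( S )]
((S)) ⇒ (((S)))   [S -> ( S )]
(((S))) ⇒ (((SS)))   [S -> S S]
(((SS))) ⇒ ((((S)S)))   [S -> ( S )]
((((S)S))) ⇒ ((((SS)S)))   [S -> S S]
((((SS)S))) ⇒ ((((SSS)S)))   [S -> S S]
((((SSS)S))) ⇒ (((((S)SS)S)))   [S -> ( S )]
(((((S)SS)S))) ⇒ (((((SS)SS)S)))   [S -> S S]
(((((SS)SS)S))) ⇒ (((((()S)SS)S)))   [S -> ( )]
(((((()S)SS)S))) ⇒ (((((()())SS)S)))   [S -> ( )]
(((((()())SS)S))) ⇒ (((((()())()S)S)))   [S -> ( )]
(((((()())()S)S))) ⇒ (((((()())()())S)))   [S -> ( )]
(((((()())()())S))) ⇒ (((((()())()())())))   [S -> ( )]

S ⇒ (S) ⇒ ((S)) ⇒ (((S))) ⇒ (((SS))) ⇒ ((((S)S))) ⇒ ((((SS)S))) ⇒ ((((SSS)S))) ⇒ (((((S)SS)S))) ⇒ (((((SS)SS)S))) ⇒ (((((()S)SS)S))) ⇒ (((((()())SS)S))) ⇒ (((((()())()S)S))) ⇒ (((((()())()())S))) ⇒ (((((()())()())())))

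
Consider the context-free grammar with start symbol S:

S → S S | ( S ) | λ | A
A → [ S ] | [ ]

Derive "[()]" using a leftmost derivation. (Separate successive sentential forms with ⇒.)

S⇒A⇒[S]⇒[SS]⇒[SSS]⇒[(S)SS]⇒[()SS]⇒[()S]⇒[()]

S ⇒ A   [S → A]
A ⇒ [S]   [A → [ S ]]
[S] ⇒ [SS]   [S → S S]
[SS] ⇒ [SSS]   [S → S S]
[SSS] ⇒ [(S)SS]   [S → ( S )]
[(S)SS] ⇒ [()SS]   [S → λ]
[()SS] ⇒ [()S]   [S → λ]
[()S] ⇒ [()]   [S → λ]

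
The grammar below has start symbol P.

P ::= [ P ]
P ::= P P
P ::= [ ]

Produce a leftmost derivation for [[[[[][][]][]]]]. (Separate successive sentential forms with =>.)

P=>[P]=>[[P]]=>[[[P]]]=>[[[PP]]]=>[[[[P]P]]]=>[[[[PP]P]]]=>[[[[PPP]P]]]=>[[[[[]PP]P]]]=>[[[[[][]P]P]]]=>[[[[[][][]]P]]]=>[[[[[][][]][]]]]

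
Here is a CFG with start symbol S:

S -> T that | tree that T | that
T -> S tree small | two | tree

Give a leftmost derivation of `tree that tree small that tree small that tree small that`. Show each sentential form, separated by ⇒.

S ⇒ T that ⇒ S tree small that ⇒ T that tree small that ⇒ S tree small that tree small that ⇒ T that tree small that tree small that ⇒ S tree small that tree small that tree small that ⇒ T that tree small that tree small that tree small that ⇒ tree that tree small that tree small that tree small that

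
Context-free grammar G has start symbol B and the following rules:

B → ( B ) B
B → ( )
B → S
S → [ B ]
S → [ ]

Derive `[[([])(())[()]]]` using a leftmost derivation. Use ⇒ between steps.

B ⇒ S ⇒ [B] ⇒ [S] ⇒ [[B]] ⇒ [[(B)B]] ⇒ [[(S)B]] ⇒ [[([])B]] ⇒ [[([])(B)B]] ⇒ [[([])(())B]] ⇒ [[([])(())S]] ⇒ [[([])(())[B]]] ⇒ [[([])(())[()]]]

B ⇒ S   [B → S]
S ⇒ [B]   [S → [ B ]]
[B] ⇒ [S]   [B → S]
[S] ⇒ [[B]]   [S → [ B ]]
[[B]] ⇒ [[(B)B]]   [B → ( B ) B]
[[(B)B]] ⇒ [[(S)B]]   [B → S]
[[(S)B]] ⇒ [[([])B]]   [S → [ ]]
[[([])B]] ⇒ [[([])(B)B]]   [B → ( B ) B]
[[([])(B)B]] ⇒ [[([])(())B]]   [B → ( )]
[[([])(())B]] ⇒ [[([])(())S]]   [B → S]
[[([])(())S]] ⇒ [[([])(())[B]]]   [S → [ B ]]
[[([])(())[B]]] ⇒ [[([])(())[()]]]   [B → ( )]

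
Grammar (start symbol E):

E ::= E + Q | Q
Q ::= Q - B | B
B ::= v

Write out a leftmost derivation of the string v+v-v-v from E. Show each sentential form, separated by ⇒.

E ⇒ E+Q   [E ::= E + Q]
E+Q ⇒ Q+Q   [E ::= Q]
Q+Q ⇒ B+Q   [Q ::= B]
B+Q ⇒ v+Q   [B ::= v]
v+Q ⇒ v+Q-B   [Q ::= Q - B]
v+Q-B ⇒ v+Q-B-B   [Q ::= Q - B]
v+Q-B-B ⇒ v+B-B-B   [Q ::= B]
v+B-B-B ⇒ v+v-B-B   [B ::= v]
v+v-B-B ⇒ v+v-v-B   [B ::= v]
v+v-v-B ⇒ v+v-v-v   [B ::= v]

E ⇒ E+Q ⇒ Q+Q ⇒ B+Q ⇒ v+Q ⇒ v+Q-B ⇒ v+Q-B-B ⇒ v+B-B-B ⇒ v+v-B-B ⇒ v+v-v-B ⇒ v+v-v-v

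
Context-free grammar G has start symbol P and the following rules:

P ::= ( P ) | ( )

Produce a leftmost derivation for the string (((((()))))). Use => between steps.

P => (P)   [P ::= ( P )]
(P) => ((P))   [P ::= ( P )]
((P)) => (((P)))   [P ::= ( P )]
(((P))) => ((((P))))   [P ::= ( P )]
((((P)))) => (((((P)))))   [P ::= ( P )]
(((((P))))) => (((((())))))   [P ::= ( )]

P => (P) => ((P)) => (((P))) => ((((P)))) => (((((P))))) => (((((())))))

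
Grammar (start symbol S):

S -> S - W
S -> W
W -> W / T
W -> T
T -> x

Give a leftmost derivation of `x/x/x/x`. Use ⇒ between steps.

S ⇒ W   [S -> W]
W ⇒ W/T   [W -> W / T]
W/T ⇒ W/T/T   [W -> W / T]
W/T/T ⇒ W/T/T/T   [W -> W / T]
W/T/T/T ⇒ T/T/T/T   [W -> T]
T/T/T/T ⇒ x/T/T/T   [T -> x]
x/T/T/T ⇒ x/x/T/T   [T -> x]
x/x/T/T ⇒ x/x/x/T   [T -> x]
x/x/x/T ⇒ x/x/x/x   [T -> x]

S⇒W⇒W/T⇒W/T/T⇒W/T/T/T⇒T/T/T/T⇒x/T/T/T⇒x/x/T/T⇒x/x/x/T⇒x/x/x/x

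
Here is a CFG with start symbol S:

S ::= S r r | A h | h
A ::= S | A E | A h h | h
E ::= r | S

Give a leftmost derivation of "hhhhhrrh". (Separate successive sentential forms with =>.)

S => Ah => AEh => hEh => hSh => hSrrh => hAhrrh => hAhhhrrh => hShhhrrh => hhhhhrrh

S => Ah   [S ::= A h]
Ah => AEh   [A ::= A E]
AEh => hEh   [A ::= h]
hEh => hSh   [E ::= S]
hSh => hSrrh   [S ::= S r r]
hSrrh => hAhrrh   [S ::= A h]
hAhrrh => hAhhhrrh   [A ::= A h h]
hAhhhrrh => hShhhrrh   [A ::= S]
hShhhrrh => hhhhhrrh   [S ::= h]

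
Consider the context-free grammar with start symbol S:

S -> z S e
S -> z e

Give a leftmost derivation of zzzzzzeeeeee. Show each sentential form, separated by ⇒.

S ⇒ zSe ⇒ zzSee ⇒ zzzSeee ⇒ zzzzSeeee ⇒ zzzzzSeeeee ⇒ zzzzzzeeeeee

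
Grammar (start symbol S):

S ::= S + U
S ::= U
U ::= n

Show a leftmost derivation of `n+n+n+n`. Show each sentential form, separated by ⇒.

S⇒S+U⇒S+U+U⇒S+U+U+U⇒U+U+U+U⇒n+U+U+U⇒n+n+U+U⇒n+n+n+U⇒n+n+n+n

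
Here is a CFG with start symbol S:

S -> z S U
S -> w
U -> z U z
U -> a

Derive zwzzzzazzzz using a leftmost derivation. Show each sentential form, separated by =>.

S => zSU   [S -> z S U]
zSU => zwU   [S -> w]
zwU => zwzUz   [U -> z U z]
zwzUz => zwzzUzz   [U -> z U z]
zwzzUzz => zwzzzUzzz   [U -> z U z]
zwzzzUzzz => zwzzzzUzzzz   [U -> z U z]
zwzzzzUzzzz => zwzzzzazzzz   [U -> a]

S => zSU => zwU => zwzUz => zwzzUzz => zwzzzUzzz => zwzzzzUzzzz => zwzzzzazzzz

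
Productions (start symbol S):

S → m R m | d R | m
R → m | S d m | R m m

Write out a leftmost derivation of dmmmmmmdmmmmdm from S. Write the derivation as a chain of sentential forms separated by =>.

S => dR => dSdm => dmRmdm => dmRmmmdm => dmSdmmmmdm => dmmRmdmmmmdm => dmmRmmmdmmmmdm => dmmmmmmdmmmmdm

S => dR   [S → d R]
dR => dSdm   [R → S d m]
dSdm => dmRmdm   [S → m R m]
dmRmdm => dmRmmmdm   [R → R m m]
dmRmmmdm => dmSdmmmmdm   [R → S d m]
dmSdmmmmdm => dmmRmdmmmmdm   [S → m R m]
dmmRmdmmmmdm => dmmRmmmdmmmmdm   [R → R m m]
dmmRmmmdmmmmdm => dmmmmmmdmmmmdm   [R → m]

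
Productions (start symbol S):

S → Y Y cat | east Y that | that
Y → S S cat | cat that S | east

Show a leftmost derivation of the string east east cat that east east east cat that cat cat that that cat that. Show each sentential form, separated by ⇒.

S ⇒ east Y that ⇒ east S S cat that ⇒ east east Y that S cat that ⇒ east east cat that S that S cat that ⇒ east east cat that Y Y cat that S cat that ⇒ east east cat that east Y cat that S cat that ⇒ east east cat that east S S cat cat that S cat that ⇒ east east cat that east Y Y cat S cat cat that S cat that ⇒ east east cat that east east Y cat S cat cat that S cat that ⇒ east east cat that east east east cat S cat cat that S cat that ⇒ east east cat that east east east cat that cat cat that S cat that ⇒ east east cat that east east east cat that cat cat that that cat that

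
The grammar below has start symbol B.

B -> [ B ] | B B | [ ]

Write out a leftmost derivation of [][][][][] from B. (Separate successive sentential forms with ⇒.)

B ⇒ BB ⇒ BBB ⇒ []BB ⇒ []BBB ⇒ []BBBB ⇒ [][]BBB ⇒ [][][]BB ⇒ [][][][]B ⇒ [][][][][]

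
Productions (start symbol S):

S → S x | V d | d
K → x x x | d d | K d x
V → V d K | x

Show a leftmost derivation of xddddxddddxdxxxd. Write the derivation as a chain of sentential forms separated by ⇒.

S ⇒ Vd ⇒ VdKd ⇒ VdKdKd ⇒ VdKdKdKd ⇒ xdKdKdKd ⇒ xdKdxdKdKd ⇒ xddddxdKdKd ⇒ xddddxdKdxdKd ⇒ xddddxddddxdKd ⇒ xddddxddddxdxxxd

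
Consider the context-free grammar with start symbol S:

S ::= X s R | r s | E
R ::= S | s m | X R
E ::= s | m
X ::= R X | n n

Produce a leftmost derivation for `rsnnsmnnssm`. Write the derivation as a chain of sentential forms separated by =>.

S => XsR   [S ::= X s R]
XsR => RXsR   [X ::= R X]
RXsR => XRXsR   [R ::= X R]
XRXsR => RXRXsR   [X ::= R X]
RXRXsR => SXRXsR   [R ::= S]
SXRXsR => rsXRXsR   [S ::= r s]
rsXRXsR => rsnnRXsR   [X ::= n n]
rsnnRXsR => rsnnsmXsR   [R ::= s m]
rsnnsmXsR => rsnnsmnnsR   [X ::= n n]
rsnnsmnnsR => rsnnsmnnssm   [R ::= s m]

S=>XsR=>RXsR=>XRXsR=>RXRXsR=>SXRXsR=>rsXRXsR=>rsnnRXsR=>rsnnsmXsR=>rsnnsmnnsR=>rsnnsmnnssm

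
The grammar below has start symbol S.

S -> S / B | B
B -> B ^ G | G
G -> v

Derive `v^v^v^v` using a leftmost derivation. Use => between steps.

S => B => B^G => B^G^G => B^G^G^G => G^G^G^G => v^G^G^G => v^v^G^G => v^v^v^G => v^v^v^v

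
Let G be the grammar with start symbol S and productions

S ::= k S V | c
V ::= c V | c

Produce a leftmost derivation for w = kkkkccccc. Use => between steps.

S => kSV   [S ::= k S V]
kSV => kkSVV   [S ::= k S V]
kkSVV => kkkSVVV   [S ::= k S V]
kkkSVVV => kkkkSVVVV   [S ::= k S V]
kkkkSVVVV => kkkkcVVVV   [S ::= c]
kkkkcVVVV => kkkkccVVV   [V ::= c]
kkkkccVVV => kkkkcccVV   [V ::= c]
kkkkcccVV => kkkkccccV   [V ::= c]
kkkkccccV => kkkkccccc   [V ::= c]

S=>kSV=>kkSVV=>kkkSVVV=>kkkkSVVVV=>kkkkcVVVV=>kkkkccVVV=>kkkkcccVV=>kkkkccccV=>kkkkccccc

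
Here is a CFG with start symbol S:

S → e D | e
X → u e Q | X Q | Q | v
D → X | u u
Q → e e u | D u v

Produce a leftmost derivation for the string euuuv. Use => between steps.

S => eD => eX => eQ => eDuv => euuuv

S => eD   [S → e D]
eD => eX   [D → X]
eX => eQ   [X → Q]
eQ => eDuv   [Q → D u v]
eDuv => euuuv   [D → u u]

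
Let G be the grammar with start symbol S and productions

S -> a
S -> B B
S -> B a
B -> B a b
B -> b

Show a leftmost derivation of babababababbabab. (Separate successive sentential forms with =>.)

S => BB => BabB => BababB => BabababB => BababababB => BabababababB => babababababB => babababababBab => babababababBabab => babababababbabab

S => BB   [S -> B B]
BB => BabB   [B -> B a b]
BabB => BababB   [B -> B a b]
BababB => BabababB   [B -> B a b]
BabababB => BababababB   [B -> B a b]
BababababB => BabababababB   [B -> B a b]
BabababababB => babababababB   [B -> b]
babababababB => babababababBab   [B -> B a b]
babababababBab => babababababBabab   [B -> B a b]
babababababBabab => babababababbabab   [B -> b]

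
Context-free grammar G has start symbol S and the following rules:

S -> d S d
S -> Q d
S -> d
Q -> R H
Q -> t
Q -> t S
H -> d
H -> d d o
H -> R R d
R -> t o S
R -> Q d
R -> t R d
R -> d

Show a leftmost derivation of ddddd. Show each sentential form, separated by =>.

S => dSd => ddSdd => ddddd

S => dSd   [S -> d S d]
dSd => ddSdd   [S -> d S d]
ddSdd => ddddd   [S -> d]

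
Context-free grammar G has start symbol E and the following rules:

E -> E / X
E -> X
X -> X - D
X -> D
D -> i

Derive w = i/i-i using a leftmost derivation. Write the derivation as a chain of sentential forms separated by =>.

E => E/X => X/X => D/X => i/X => i/X-D => i/D-D => i/i-D => i/i-i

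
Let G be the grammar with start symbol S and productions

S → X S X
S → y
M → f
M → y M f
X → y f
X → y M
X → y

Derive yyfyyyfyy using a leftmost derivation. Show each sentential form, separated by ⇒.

S ⇒ XSX   [S → X S X]
XSX ⇒ ySX   [X → y]
ySX ⇒ yXSXX   [S → X S X]
yXSXX ⇒ yyfSXX   [X → y f]
yyfSXX ⇒ yyfXSXXX   [S → X S X]
yyfXSXXX ⇒ yyfySXXX   [X → y]
yyfySXXX ⇒ yyfyyXXX   [S → y]
yyfyyXXX ⇒ yyfyyyfXX   [X → y f]
yyfyyyfXX ⇒ yyfyyyfyX   [X → y]
yyfyyyfyX ⇒ yyfyyyfyy   [X → y]

S⇒XSX⇒ySX⇒yXSXX⇒yyfSXX⇒yyfXSXXX⇒yyfySXXX⇒yyfyyXXX⇒yyfyyyfXX⇒yyfyyyfyX⇒yyfyyyfyy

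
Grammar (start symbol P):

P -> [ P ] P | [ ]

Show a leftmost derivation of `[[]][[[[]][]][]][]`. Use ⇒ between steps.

P ⇒ [P]P   [P -> [ P ] P]
[P]P ⇒ [[]]P   [P -> [ ]]
[[]]P ⇒ [[]][P]P   [P -> [ P ] P]
[[]][P]P ⇒ [[]][[P]P]P   [P -> [ P ] P]
[[]][[P]P]P ⇒ [[]][[[P]P]P]P   [P -> [ P ] P]
[[]][[[P]P]P]P ⇒ [[]][[[[]]P]P]P   [P -> [ ]]
[[]][[[[]]P]P]P ⇒ [[]][[[[]][]]P]P   [P -> [ ]]
[[]][[[[]][]]P]P ⇒ [[]][[[[]][]][]]P   [P -> [ ]]
[[]][[[[]][]][]]P ⇒ [[]][[[[]][]][]][]   [P -> [ ]]

P ⇒ [P]P ⇒ [[]]P ⇒ [[]][P]P ⇒ [[]][[P]P]P ⇒ [[]][[[P]P]P]P ⇒ [[]][[[[]]P]P]P ⇒ [[]][[[[]][]]P]P ⇒ [[]][[[[]][]][]]P ⇒ [[]][[[[]][]][]][]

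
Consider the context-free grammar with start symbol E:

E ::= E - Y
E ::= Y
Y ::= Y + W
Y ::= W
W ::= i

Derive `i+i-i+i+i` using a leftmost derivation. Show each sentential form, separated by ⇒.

E⇒E-Y⇒Y-Y⇒Y+W-Y⇒W+W-Y⇒i+W-Y⇒i+i-Y⇒i+i-Y+W⇒i+i-Y+W+W⇒i+i-W+W+W⇒i+i-i+W+W⇒i+i-i+i+W⇒i+i-i+i+i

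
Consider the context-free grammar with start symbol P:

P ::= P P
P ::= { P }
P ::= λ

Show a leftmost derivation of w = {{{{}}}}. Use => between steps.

P => {P}   [P ::= { P }]
{P} => {{P}}   [P ::= { P }]
{{P}} => {{PP}}   [P ::= P P]
{{PP}} => {{{P}P}}   [P ::= { P }]
{{{P}P}} => {{{PP}P}}   [P ::= P P]
{{{PP}P}} => {{{{P}P}P}}   [P ::= { P }]
{{{{P}P}P}} => {{{{}P}P}}   [P ::= λ]
{{{{}P}P}} => {{{{}}P}}   [P ::= λ]
{{{{}}P}} => {{{{}}}}   [P ::= λ]

P=>{P}=>{{P}}=>{{PP}}=>{{{P}P}}=>{{{PP}P}}=>{{{{P}P}P}}=>{{{{}P}P}}=>{{{{}}P}}=>{{{{}}}}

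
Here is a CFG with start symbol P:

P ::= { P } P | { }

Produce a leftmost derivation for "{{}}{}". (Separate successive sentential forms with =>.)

P=>{P}P=>{{}}P=>{{}}{}

P => {P}P   [P ::= { P } P]
{P}P => {{}}P   [P ::= { }]
{{}}P => {{}}{}   [P ::= { }]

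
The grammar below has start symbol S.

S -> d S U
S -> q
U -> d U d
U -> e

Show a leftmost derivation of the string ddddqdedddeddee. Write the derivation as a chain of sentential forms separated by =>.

S => dSU => ddSUU => dddSUUU => ddddSUUUU => ddddqUUUU => ddddqdUdUUU => ddddqdedUUU => ddddqdeddUdUU => ddddqdedddUddUU => ddddqdedddeddUU => ddddqdedddeddeU => ddddqdedddeddee

S => dSU   [S -> d S U]
dSU => ddSUU   [S -> d S U]
ddSUU => dddSUUU   [S -> d S U]
dddSUUU => ddddSUUUU   [S -> d S U]
ddddSUUUU => ddddqUUUU   [S -> q]
ddddqUUUU => ddddqdUdUUU   [U -> d U d]
ddddqdUdUUU => ddddqdedUUU   [U -> e]
ddddqdedUUU => ddddqdeddUdUU   [U -> d U d]
ddddqdeddUdUU => ddddqdedddUddUU   [U -> d U d]
ddddqdedddUddUU => ddddqdedddeddUU   [U -> e]
ddddqdedddeddUU => ddddqdedddeddeU   [U -> e]
ddddqdedddeddeU => ddddqdedddeddee   [U -> e]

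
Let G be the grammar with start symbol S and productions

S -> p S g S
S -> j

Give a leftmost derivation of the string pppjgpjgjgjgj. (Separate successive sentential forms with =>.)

S => pSgS   [S -> p S g S]
pSgS => ppSgSgS   [S -> p S g S]
ppSgSgS => pppSgSgSgS   [S -> p S g S]
pppSgSgSgS => pppjgSgSgS   [S -> j]
pppjgSgSgS => pppjgpSgSgSgS   [S -> p S g S]
pppjgpSgSgSgS => pppjgpjgSgSgS   [S -> j]
pppjgpjgSgSgS => pppjgpjgjgSgS   [S -> j]
pppjgpjgjgSgS => pppjgpjgjgjgS   [S -> j]
pppjgpjgjgjgS => pppjgpjgjgjgj   [S -> j]

S=>pSgS=>ppSgSgS=>pppSgSgSgS=>pppjgSgSgS=>pppjgpSgSgSgS=>pppjgpjgSgSgS=>pppjgpjgjgSgS=>pppjgpjgjgjgS=>pppjgpjgjgjgj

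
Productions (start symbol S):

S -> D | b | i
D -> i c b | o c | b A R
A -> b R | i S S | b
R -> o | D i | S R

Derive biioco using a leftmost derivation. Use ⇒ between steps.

S ⇒ D ⇒ bAR ⇒ biSSR ⇒ biiSR ⇒ biiDR ⇒ biiocR ⇒ biioco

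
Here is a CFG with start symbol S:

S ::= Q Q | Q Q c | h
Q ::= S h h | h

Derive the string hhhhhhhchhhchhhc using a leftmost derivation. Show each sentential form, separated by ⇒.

S ⇒ QQc ⇒ ShhQc ⇒ QQchhQc ⇒ ShhQchhQc ⇒ QQchhQchhQc ⇒ ShhQchhQchhQc ⇒ QQhhQchhQchhQc ⇒ hQhhQchhQchhQc ⇒ hShhhhQchhQchhQc ⇒ hhhhhhQchhQchhQc ⇒ hhhhhhhchhQchhQc ⇒ hhhhhhhchhhchhQc ⇒ hhhhhhhchhhchhhc

S ⇒ QQc   [S ::= Q Q c]
QQc ⇒ ShhQc   [Q ::= S h h]
ShhQc ⇒ QQchhQc   [S ::= Q Q c]
QQchhQc ⇒ ShhQchhQc   [Q ::= S h h]
ShhQchhQc ⇒ QQchhQchhQc   [S ::= Q Q c]
QQchhQchhQc ⇒ ShhQchhQchhQc   [Q ::= S h h]
ShhQchhQchhQc ⇒ QQhhQchhQchhQc   [S ::= Q Q]
QQhhQchhQchhQc ⇒ hQhhQchhQchhQc   [Q ::= h]
hQhhQchhQchhQc ⇒ hShhhhQchhQchhQc   [Q ::= S h h]
hShhhhQchhQchhQc ⇒ hhhhhhQchhQchhQc   [S ::= h]
hhhhhhQchhQchhQc ⇒ hhhhhhhchhQchhQc   [Q ::= h]
hhhhhhhchhQchhQc ⇒ hhhhhhhchhhchhQc   [Q ::= h]
hhhhhhhchhhchhQc ⇒ hhhhhhhchhhchhhc   [Q ::= h]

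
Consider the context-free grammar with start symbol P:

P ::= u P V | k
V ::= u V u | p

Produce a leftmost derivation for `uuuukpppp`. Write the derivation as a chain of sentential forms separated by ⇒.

P⇒uPV⇒uuPVV⇒uuuPVVV⇒uuuuPVVVV⇒uuuukVVVV⇒uuuukpVVV⇒uuuukppVV⇒uuuukpppV⇒uuuukpppp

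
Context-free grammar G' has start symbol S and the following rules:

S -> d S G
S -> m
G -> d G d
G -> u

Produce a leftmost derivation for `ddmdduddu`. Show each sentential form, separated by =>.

S => dSG   [S -> d S G]
dSG => ddSGG   [S -> d S G]
ddSGG => ddmGG   [S -> m]
ddmGG => ddmdGdG   [G -> d G d]
ddmdGdG => ddmddGddG   [G -> d G d]
ddmddGddG => ddmdduddG   [G -> u]
ddmdduddG => ddmdduddu   [G -> u]

S => dSG => ddSGG => ddmGG => ddmdGdG => ddmddGddG => ddmdduddG => ddmdduddu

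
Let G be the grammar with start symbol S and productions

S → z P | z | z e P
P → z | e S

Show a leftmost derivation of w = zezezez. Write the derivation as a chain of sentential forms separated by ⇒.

S⇒zP⇒zeS⇒zezP⇒zezeS⇒zezezP⇒zezezeS⇒zezezez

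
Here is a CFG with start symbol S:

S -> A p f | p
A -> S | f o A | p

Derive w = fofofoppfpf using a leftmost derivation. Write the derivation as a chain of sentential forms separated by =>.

S=>Apf=>foApf=>foSpf=>foApfpf=>fofoApfpf=>fofofoApfpf=>fofofoSpfpf=>fofofoppfpf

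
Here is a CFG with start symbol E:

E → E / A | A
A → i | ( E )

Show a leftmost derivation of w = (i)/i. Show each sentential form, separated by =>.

E => E/A   [E → E / A]
E/A => A/A   [E → A]
A/A => (E)/A   [A → ( E )]
(E)/A => (A)/A   [E → A]
(A)/A => (i)/A   [A → i]
(i)/A => (i)/i   [A → i]

E => E/A => A/A => (E)/A => (A)/A => (i)/A => (i)/i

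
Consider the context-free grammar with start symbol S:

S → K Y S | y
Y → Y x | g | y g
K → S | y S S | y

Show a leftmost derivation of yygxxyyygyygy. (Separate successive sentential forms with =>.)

S=>KYS=>yYS=>yYxS=>yYxxS=>yygxxS=>yygxxKYS=>yygxxySSYS=>yygxxyKYSSYS=>yygxxyyYSSYS=>yygxxyyygSSYS=>yygxxyyygySYS=>yygxxyyygyyYS=>yygxxyyygyygS=>yygxxyyygyygy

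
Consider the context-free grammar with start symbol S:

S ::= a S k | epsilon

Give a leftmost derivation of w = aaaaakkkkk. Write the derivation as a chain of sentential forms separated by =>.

S => aSk => aaSkk => aaaSkkk => aaaaSkkkk => aaaaaSkkkkk => aaaaakkkkk

S => aSk   [S ::= a S k]
aSk => aaSkk   [S ::= a S k]
aaSkk => aaaSkkk   [S ::= a S k]
aaaSkkk => aaaaSkkkk   [S ::= a S k]
aaaaSkkkk => aaaaaSkkkkk   [S ::= a S k]
aaaaaSkkkkk => aaaaakkkkk   [S ::= epsilon]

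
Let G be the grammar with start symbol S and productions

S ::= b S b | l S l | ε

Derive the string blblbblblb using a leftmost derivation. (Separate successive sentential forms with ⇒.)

S ⇒ bSb   [S ::= b S b]
bSb ⇒ blSlb   [S ::= l S l]
blSlb ⇒ blbSblb   [S ::= b S b]
blbSblb ⇒ blblSlblb   [S ::= l S l]
blblSlblb ⇒ blblbSblblb   [S ::= b S b]
blblbSblblb ⇒ blblbblblb   [S ::= ε]

S⇒bSb⇒blSlb⇒blbSblb⇒blblSlblb⇒blblbSblblb⇒blblbblblb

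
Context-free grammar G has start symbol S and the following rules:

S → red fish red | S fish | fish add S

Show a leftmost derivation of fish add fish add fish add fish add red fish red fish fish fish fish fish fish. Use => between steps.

S => fish add S   [S → fish add S]
fish add S => fish add S fish   [S → S fish]
fish add S fish => fish add S fish fish   [S → S fish]
fish add S fish fish => fish add S fish fish fish   [S → S fish]
fish add S fish fish fish => fish add fish add S fish fish fish   [S → fish add S]
fish add fish add S fish fish fish => fish add fish add fish add S fish fish fish   [S → fish add S]
fish add fish add fish add S fish fish fish => fish add fish add fish add fish add S fish fish fish   [S → fish add S]
fish add fish add fish add fish add S fish fish fish => fish add fish add fish add fish add S fish fish fish fish   [S → S fish]
fish add fish add fish add fish add S fish fish fish fish => fish add fish add fish add fish add S fish fish fish fish fish   [S → S fish]
fish add fish add fish add fish add S fish fish fish fish fish => fish add fish add fish add fish add S fish fish fish fish fish fish   [S → S fish]
fish add fish add fish add fish add S fish fish fish fish fish fish => fish add fish add fish add fish add red fish red fish fish fish fish fish fish   [S → red fish red]

S => fish add S => fish add S fish => fish add S fish fish => fish add S fish fish fish => fish add fish add S fish fish fish => fish add fish add fish add S fish fish fish => fish add fish add fish add fish add S fish fish fish => fish add fish add fish add fish add S fish fish fish fish => fish add fish add fish add fish add S fish fish fish fish fish => fish add fish add fish add fish add S fish fish fish fish fish fish => fish add fish add fish add fish add red fish red fish fish fish fish fish fish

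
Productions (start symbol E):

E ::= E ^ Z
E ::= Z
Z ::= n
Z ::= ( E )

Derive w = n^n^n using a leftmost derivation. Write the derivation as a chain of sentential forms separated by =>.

E => E^Z   [E ::= E ^ Z]
E^Z => E^Z^Z   [E ::= E ^ Z]
E^Z^Z => Z^Z^Z   [E ::= Z]
Z^Z^Z => n^Z^Z   [Z ::= n]
n^Z^Z => n^n^Z   [Z ::= n]
n^n^Z => n^n^n   [Z ::= n]

E => E^Z => E^Z^Z => Z^Z^Z => n^Z^Z => n^n^Z => n^n^n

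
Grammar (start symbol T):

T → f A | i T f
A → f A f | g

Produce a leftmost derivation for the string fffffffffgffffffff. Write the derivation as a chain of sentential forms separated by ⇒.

T⇒fA⇒ffAf⇒fffAff⇒ffffAfff⇒fffffAffff⇒ffffffAfffff⇒fffffffAffffff⇒ffffffffAfffffff⇒fffffffffAffffffff⇒fffffffffgffffffff

T ⇒ fA   [T → f A]
fA ⇒ ffAf   [A → f A f]
ffAf ⇒ fffAff   [A → f A f]
fffAff ⇒ ffffAfff   [A → f A f]
ffffAfff ⇒ fffffAffff   [A → f A f]
fffffAffff ⇒ ffffffAfffff   [A → f A f]
ffffffAfffff ⇒ fffffffAffffff   [A → f A f]
fffffffAffffff ⇒ ffffffffAfffffff   [A → f A f]
ffffffffAfffffff ⇒ fffffffffAffffffff   [A → f A f]
fffffffffAffffffff ⇒ fffffffffgffffffff   [A → g]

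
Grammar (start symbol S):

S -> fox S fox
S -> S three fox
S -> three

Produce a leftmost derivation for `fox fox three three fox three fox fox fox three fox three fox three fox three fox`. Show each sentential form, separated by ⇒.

S ⇒ S three fox ⇒ S three fox three fox ⇒ S three fox three fox three fox ⇒ S three fox three fox three fox three fox ⇒ fox S fox three fox three fox three fox three fox ⇒ fox fox S fox fox three fox three fox three fox three fox ⇒ fox fox S three fox fox fox three fox three fox three fox three fox ⇒ fox fox S three fox three fox fox fox three fox three fox three fox three fox ⇒ fox fox three three fox three fox fox fox three fox three fox three fox three fox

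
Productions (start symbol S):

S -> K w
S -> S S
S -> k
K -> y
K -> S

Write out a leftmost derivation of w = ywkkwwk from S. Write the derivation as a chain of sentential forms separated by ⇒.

S⇒SS⇒SSS⇒KwSS⇒ywSS⇒ywKwS⇒ywSwS⇒ywKwwS⇒ywSwwS⇒ywSSwwS⇒ywkSwwS⇒ywkkwwS⇒ywkkwwk

S ⇒ SS   [S -> S S]
SS ⇒ SSS   [S -> S S]
SSS ⇒ KwSS   [S -> K w]
KwSS ⇒ ywSS   [K -> y]
ywSS ⇒ ywKwS   [S -> K w]
ywKwS ⇒ ywSwS   [K -> S]
ywSwS ⇒ ywKwwS   [S -> K w]
ywKwwS ⇒ ywSwwS   [K -> S]
ywSwwS ⇒ ywSSwwS   [S -> S S]
ywSSwwS ⇒ ywkSwwS   [S -> k]
ywkSwwS ⇒ ywkkwwS   [S -> k]
ywkkwwS ⇒ ywkkwwk   [S -> k]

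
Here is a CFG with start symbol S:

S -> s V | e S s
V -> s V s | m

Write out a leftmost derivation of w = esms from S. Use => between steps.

S => eSs => esVs => esms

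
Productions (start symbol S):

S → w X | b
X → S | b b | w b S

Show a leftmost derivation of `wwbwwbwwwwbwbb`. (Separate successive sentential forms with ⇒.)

S ⇒ wX ⇒ wwbS ⇒ wwbwX ⇒ wwbwwbS ⇒ wwbwwbwX ⇒ wwbwwbwS ⇒ wwbwwbwwX ⇒ wwbwwbwwS ⇒ wwbwwbwwwX ⇒ wwbwwbwwwwbS ⇒ wwbwwbwwwwbwX ⇒ wwbwwbwwwwbwbb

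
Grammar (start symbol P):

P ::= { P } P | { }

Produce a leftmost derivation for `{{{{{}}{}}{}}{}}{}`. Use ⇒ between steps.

P ⇒ {P}P ⇒ {{P}P}P ⇒ {{{P}P}P}P ⇒ {{{{P}P}P}P}P ⇒ {{{{{}}P}P}P}P ⇒ {{{{{}}{}}P}P}P ⇒ {{{{{}}{}}{}}P}P ⇒ {{{{{}}{}}{}}{}}P ⇒ {{{{{}}{}}{}}{}}{}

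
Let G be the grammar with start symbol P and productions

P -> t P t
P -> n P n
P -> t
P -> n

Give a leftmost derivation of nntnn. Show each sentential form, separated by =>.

P=>nPn=>nnPnn=>nntnn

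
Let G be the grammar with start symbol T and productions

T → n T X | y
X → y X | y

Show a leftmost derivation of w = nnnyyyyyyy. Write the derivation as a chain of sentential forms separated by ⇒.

T ⇒ nTX ⇒ nnTXX ⇒ nnnTXXX ⇒ nnnyXXX ⇒ nnnyyXXX ⇒ nnnyyyXXX ⇒ nnnyyyyXXX ⇒ nnnyyyyyXX ⇒ nnnyyyyyyX ⇒ nnnyyyyyyy

T ⇒ nTX   [T → n T X]
nTX ⇒ nnTXX   [T → n T X]
nnTXX ⇒ nnnTXXX   [T → n T X]
nnnTXXX ⇒ nnnyXXX   [T → y]
nnnyXXX ⇒ nnnyyXXX   [X → y X]
nnnyyXXX ⇒ nnnyyyXXX   [X → y X]
nnnyyyXXX ⇒ nnnyyyyXXX   [X → y X]
nnnyyyyXXX ⇒ nnnyyyyyXX   [X → y]
nnnyyyyyXX ⇒ nnnyyyyyyX   [X → y]
nnnyyyyyyX ⇒ nnnyyyyyyy   [X → y]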